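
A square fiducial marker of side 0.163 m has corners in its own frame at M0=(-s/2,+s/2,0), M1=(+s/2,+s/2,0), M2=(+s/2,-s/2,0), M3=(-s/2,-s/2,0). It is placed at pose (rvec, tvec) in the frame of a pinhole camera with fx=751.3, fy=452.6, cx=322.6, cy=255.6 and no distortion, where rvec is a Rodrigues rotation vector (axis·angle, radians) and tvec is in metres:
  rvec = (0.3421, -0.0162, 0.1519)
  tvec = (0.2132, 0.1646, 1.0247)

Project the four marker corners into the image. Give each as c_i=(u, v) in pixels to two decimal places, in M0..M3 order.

Intrinsics K: fx=751.3, fy=452.6, cx=322.6, cy=255.6
Marker side s = 0.163 m; corners in marker frame (Z=0):
  M0 = (-0.0815, +0.0815, 0)
  M1 = (+0.0815, +0.0815, 0)
  M2 = (+0.0815, -0.0815, 0)
  M3 = (-0.0815, -0.0815, 0)
rvec = (0.3421, -0.0162, 0.1519), |rvec| = θ = 0.37466 rad = 21.466°
Rodrigues: sinθ=0.36595, 1−cosθ=0.06937; R = I + sinθ·[k]× + (1−cosθ)·[k]×²:
    [+0.98847 -0.15111 +0.00986]
    [+0.14563 +0.93076 -0.33537]
    [+0.04150 +0.33294 +0.94204]
t = (0.2132, 0.1646, 1.0247) m
M0: Pc = R·M0+t = (+0.12032, +0.22859, +1.04845); u = 751.3·(+0.12032)/1.04845 + 322.6 = 408.8221, v = 452.6·(+0.22859)/1.04845 + 255.6 = 354.2779
M1: Pc = R·M1+t = (+0.28144, +0.25233, +1.05522); u = 751.3·(+0.28144)/1.05522 + 322.6 = 522.9848, v = 452.6·(+0.25233)/1.05522 + 255.6 = 363.8269
M2: Pc = R·M2+t = (+0.30608, +0.10061, +1.00095); u = 751.3·(+0.30608)/1.00095 + 322.6 = 552.3367, v = 452.6·(+0.10061)/1.00095 + 255.6 = 301.0938
M3: Pc = R·M3+t = (+0.14496, +0.07687, +0.99418); u = 751.3·(+0.14496)/0.99418 + 322.6 = 432.1421, v = 452.6·(+0.07687)/0.99418 + 255.6 = 290.5967

c0=(408.82, 354.28) c1=(522.98, 363.83) c2=(552.34, 301.09) c3=(432.14, 290.60)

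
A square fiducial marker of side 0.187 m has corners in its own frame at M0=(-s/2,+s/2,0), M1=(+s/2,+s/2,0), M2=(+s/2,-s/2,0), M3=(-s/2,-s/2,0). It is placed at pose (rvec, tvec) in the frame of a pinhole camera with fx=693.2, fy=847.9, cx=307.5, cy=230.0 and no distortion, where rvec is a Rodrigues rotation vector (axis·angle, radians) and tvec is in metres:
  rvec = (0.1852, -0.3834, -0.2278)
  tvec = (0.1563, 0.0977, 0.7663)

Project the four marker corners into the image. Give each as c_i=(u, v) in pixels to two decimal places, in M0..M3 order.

Intrinsics K: fx=693.2, fy=847.9, cx=307.5, cy=230.0
Marker side s = 0.187 m; corners in marker frame (Z=0):
  M0 = (-0.0935, +0.0935, 0)
  M1 = (+0.0935, +0.0935, 0)
  M2 = (+0.0935, -0.0935, 0)
  M3 = (-0.0935, -0.0935, 0)
rvec = (0.1852, -0.3834, -0.2278), |rvec| = θ = 0.48289 rad = 27.668°
Rodrigues: sinθ=0.46434, 1−cosθ=0.11435; R = I + sinθ·[k]× + (1−cosθ)·[k]×²:
    [+0.90247 +0.18423 -0.38936]
    [-0.25387 +0.95774 -0.13526]
    [+0.34798 +0.22091 +0.91110]
t = (0.1563, 0.0977, 0.7663) m
M0: Pc = R·M0+t = (+0.08914, +0.21098, +0.75442); u = 693.2·(+0.08914)/0.75442 + 307.5 = 389.4106, v = 847.9·(+0.21098)/0.75442 + 230.0 = 467.1283
M1: Pc = R·M1+t = (+0.25791, +0.16351, +0.81949); u = 693.2·(+0.25791)/0.81949 + 307.5 = 525.6608, v = 847.9·(+0.16351)/0.81949 + 230.0 = 399.1798
M2: Pc = R·M2+t = (+0.22346, -0.01558, +0.77818); u = 693.2·(+0.22346)/0.77818 + 307.5 = 506.5532, v = 847.9·(-0.01558)/0.77818 + 230.0 = 213.0189
M3: Pc = R·M3+t = (+0.05469, +0.03189, +0.71311); u = 693.2·(+0.05469)/0.71311 + 307.5 = 360.6663, v = 847.9·(+0.03189)/0.71311 + 230.0 = 267.9159

c0=(389.41, 467.13) c1=(525.66, 399.18) c2=(506.55, 213.02) c3=(360.67, 267.92)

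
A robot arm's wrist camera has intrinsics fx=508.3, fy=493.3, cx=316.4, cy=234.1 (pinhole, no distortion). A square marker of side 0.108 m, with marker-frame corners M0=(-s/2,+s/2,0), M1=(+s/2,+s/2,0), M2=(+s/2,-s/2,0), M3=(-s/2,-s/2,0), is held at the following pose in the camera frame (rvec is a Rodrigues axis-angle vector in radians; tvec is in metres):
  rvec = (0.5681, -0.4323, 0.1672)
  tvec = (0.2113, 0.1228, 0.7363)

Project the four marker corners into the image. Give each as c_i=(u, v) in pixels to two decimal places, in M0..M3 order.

c0=(418.42, 344.85) c1=(474.91, 340.55) c2=(506.40, 287.71) c3=(447.79, 288.68)

Intrinsics K: fx=508.3, fy=493.3, cx=316.4, cy=234.1
Marker side s = 0.108 m; corners in marker frame (Z=0):
  M0 = (-0.0540, +0.0540, 0)
  M1 = (+0.0540, +0.0540, 0)
  M2 = (+0.0540, -0.0540, 0)
  M3 = (-0.0540, -0.0540, 0)
rvec = (0.5681, -0.4323, 0.1672), |rvec| = θ = 0.73320 rad = 42.009°
Rodrigues: sinθ=0.66925, 1−cosθ=0.25696; R = I + sinθ·[k]× + (1−cosθ)·[k]×²:
    [+0.89731 -0.27001 -0.34919]
    [+0.03523 +0.83237 -0.55310]
    [+0.44000 +0.48400 +0.75640]
t = (0.2113, 0.1228, 0.7363) m
M0: Pc = R·M0+t = (+0.14826, +0.16585, +0.73868); u = 508.3·(+0.14826)/0.73868 + 316.4 = 418.4245, v = 493.3·(+0.16585)/0.73868 + 234.1 = 344.8545
M1: Pc = R·M1+t = (+0.24517, +0.16965, +0.78620); u = 508.3·(+0.24517)/0.78620 + 316.4 = 474.9126, v = 493.3·(+0.16965)/0.78620 + 234.1 = 340.5472
M2: Pc = R·M2+t = (+0.27434, +0.07975, +0.73392); u = 508.3·(+0.27434)/0.73392 + 316.4 = 506.3986, v = 493.3·(+0.07975)/0.73392 + 234.1 = 287.7061
M3: Pc = R·M3+t = (+0.17743, +0.07595, +0.68640); u = 508.3·(+0.17743)/0.68640 + 316.4 = 447.7885, v = 493.3·(+0.07595)/0.68640 + 234.1 = 288.6831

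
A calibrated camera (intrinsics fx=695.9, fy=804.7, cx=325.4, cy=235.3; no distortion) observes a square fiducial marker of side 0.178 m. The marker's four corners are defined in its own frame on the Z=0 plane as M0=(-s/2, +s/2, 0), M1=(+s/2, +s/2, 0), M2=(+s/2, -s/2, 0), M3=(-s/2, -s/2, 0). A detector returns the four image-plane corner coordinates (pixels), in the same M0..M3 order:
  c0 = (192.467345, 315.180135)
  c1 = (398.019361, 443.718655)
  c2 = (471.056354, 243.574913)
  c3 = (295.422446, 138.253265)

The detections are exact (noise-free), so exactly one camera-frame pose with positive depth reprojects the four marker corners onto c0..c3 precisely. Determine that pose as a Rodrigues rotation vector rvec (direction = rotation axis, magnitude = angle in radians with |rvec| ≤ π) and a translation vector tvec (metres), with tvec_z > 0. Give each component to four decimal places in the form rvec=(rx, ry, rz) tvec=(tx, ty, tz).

rvec=(-0.5765, -0.0763, 0.4892) tvec=(0.0138, 0.0298, 0.5786)

Intrinsics K: fx=695.9, fy=804.7, cx=325.4, cy=235.3
Marker side s = 0.178 m; corners in marker frame (Z=0):
  M0 = (-0.0890, +0.0890, 0)
  M1 = (+0.0890, +0.0890, 0)
  M2 = (+0.0890, -0.0890, 0)
  M3 = (-0.0890, -0.0890, 0)
Detected image corners:
  c0 = (192.467345, 315.180135) px
  c1 = (398.019361, 443.718655) px
  c2 = (471.056354, 243.574913) px
  c3 = (295.422446, 138.253265) px
Planar DLT: solve 8×8 A·h = b for H (H[2,2]=1):
  H  [+1025.55483 -812.01097 +341.94304]
  H  [+619.37145 +792.20953 +276.76067]
  H  [-0.11263 -0.93387 +1.00000]
B = K⁻¹H; ‖b₁‖=1.728209, ‖b₂‖=1.728209; λ = 2/(‖b₁‖+‖b₂‖) = 0.578634, sign → tz>0 ⇒ λ=+0.578634
r₁ = λ·B[:,0] = (+0.88321,+0.46443,-0.06517); r₂ = λ·B[:,1] = (-0.42250,+0.72766,-0.54037)
r₃ = r₁×r₂ = (-0.20354,+0.50480,+0.83890); SVD([r₁ r₂ r₃]) → R = UVᵀ:
  R  [+0.88321 -0.42250 -0.20354]
  R  [+0.46443 +0.72766 +0.50480]
  R  [-0.06517 -0.54037 +0.83890]
t = (+0.01376, +0.02981, +0.57863) m
tr R = 2.449771; θ = arccos((tr R − 1)/2) = 0.759928 rad = 43.541°
axis k = ((R−Rᵀ)₃₂, (R−Rᵀ)₁₃, (R−Rᵀ)₂₁) / (2 sinθ) = (-0.758610, -0.100435, +0.643757)
rvec = θ·k = (-0.576489, -0.076323, +0.489209)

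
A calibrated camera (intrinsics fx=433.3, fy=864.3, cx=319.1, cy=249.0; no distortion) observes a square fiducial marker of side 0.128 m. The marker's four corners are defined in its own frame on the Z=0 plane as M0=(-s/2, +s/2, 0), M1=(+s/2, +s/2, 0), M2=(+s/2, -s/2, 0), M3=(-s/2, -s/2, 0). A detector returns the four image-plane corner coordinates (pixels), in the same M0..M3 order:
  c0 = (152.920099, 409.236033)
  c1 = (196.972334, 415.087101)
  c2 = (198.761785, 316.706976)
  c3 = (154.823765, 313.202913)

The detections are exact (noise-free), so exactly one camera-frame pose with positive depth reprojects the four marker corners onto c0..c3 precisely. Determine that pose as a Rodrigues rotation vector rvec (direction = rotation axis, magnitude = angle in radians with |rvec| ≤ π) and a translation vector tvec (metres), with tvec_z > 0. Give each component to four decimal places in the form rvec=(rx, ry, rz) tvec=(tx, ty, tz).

rvec=(-0.0350, 0.2152, 0.0239) tvec=(-0.3782, 0.1512, 1.1421)

Intrinsics K: fx=433.3, fy=864.3, cx=319.1, cy=249.0
Marker side s = 0.128 m; corners in marker frame (Z=0):
  M0 = (-0.0640, +0.0640, 0)
  M1 = (+0.0640, +0.0640, 0)
  M2 = (+0.0640, -0.0640, 0)
  M3 = (-0.0640, -0.0640, 0)
Detected image corners:
  c0 = (152.920099, 409.236033) px
  c1 = (196.972334, 415.087101) px
  c2 = (198.761785, 316.706976) px
  c3 = (154.823765, 313.202913) px
Planar DLT: solve 8×8 A·h = b for H (H[2,2]=1):
  H  [+310.77523 -19.38093 +175.60751]
  H  [-31.55829 +749.08554 +363.44268]
  H  [-0.18727 -0.02814 +1.00000]
B = K⁻¹H; ‖b₁‖=0.875585, ‖b₂‖=0.875585; λ = 2/(‖b₁‖+‖b₂‖) = 1.142093, sign → tz>0 ⇒ λ=+1.142093
r₁ = λ·B[:,0] = (+0.97666,+0.01992,-0.21389); r₂ = λ·B[:,1] = (-0.02741,+0.99911,-0.03214)
r₃ = r₁×r₂ = (+0.21305,+0.03725,+0.97633); SVD([r₁ r₂ r₃]) → R = UVᵀ:
  R  [+0.97666 -0.02741 +0.21305]
  R  [+0.01992 +0.99911 +0.03725]
  R  [-0.21389 -0.03214 +0.97633]
t = (-0.37822, +0.15123, +1.14209) m
tr R = 2.952093; θ = arccos((tr R − 1)/2) = 0.219316 rad = 12.566°
axis k = ((R−Rᵀ)₃₂, (R−Rᵀ)₁₃, (R−Rᵀ)₂₁) / (2 sinθ) = (-0.159484, +0.981189, +0.108778)
rvec = θ·k = (-0.034977, +0.215190, +0.023857)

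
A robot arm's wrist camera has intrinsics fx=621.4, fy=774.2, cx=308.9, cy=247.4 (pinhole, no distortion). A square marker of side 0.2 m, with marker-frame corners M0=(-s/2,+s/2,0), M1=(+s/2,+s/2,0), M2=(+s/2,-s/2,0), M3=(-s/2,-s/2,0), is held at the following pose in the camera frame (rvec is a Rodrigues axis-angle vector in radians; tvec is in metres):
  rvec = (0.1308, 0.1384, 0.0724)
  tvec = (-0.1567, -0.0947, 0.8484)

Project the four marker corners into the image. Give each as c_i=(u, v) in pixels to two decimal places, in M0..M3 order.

Intrinsics K: fx=621.4, fy=774.2, cx=308.9, cy=247.4
Marker side s = 0.2 m; corners in marker frame (Z=0):
  M0 = (-0.1000, +0.1000, 0)
  M1 = (+0.1000, +0.1000, 0)
  M2 = (+0.1000, -0.1000, 0)
  M3 = (-0.1000, -0.1000, 0)
rvec = (0.1308, 0.1384, 0.0724), |rvec| = θ = 0.20373 rad = 11.673°
Rodrigues: sinθ=0.20232, 1−cosθ=0.02068; R = I + sinθ·[k]× + (1−cosθ)·[k]×²:
    [+0.98784 -0.06288 +0.14216]
    [+0.08092 +0.98886 -0.12490]
    [-0.13273 +0.13489 +0.98193]
t = (-0.1567, -0.0947, 0.8484) m
M0: Pc = R·M0+t = (-0.26177, -0.00391, +0.87516); u = 621.4·(-0.26177)/0.87516 + 308.9 = 123.0310, v = 774.2·(-0.00391)/0.87516 + 247.4 = 243.9449
M1: Pc = R·M1+t = (-0.06420, +0.01228, +0.84862); u = 621.4·(-0.06420)/0.84862 + 308.9 = 261.8869, v = 774.2·(+0.01228)/0.84862 + 247.4 = 258.6017
M2: Pc = R·M2+t = (-0.05163, -0.18549, +0.82164); u = 621.4·(-0.05163)/0.82164 + 308.9 = 269.8544, v = 774.2·(-0.18549)/0.82164 + 247.4 = 72.6155
M3: Pc = R·M3+t = (-0.24920, -0.20168, +0.84818); u = 621.4·(-0.24920)/0.84818 + 308.9 = 126.3327, v = 774.2·(-0.20168)/0.84818 + 247.4 = 63.3132

c0=(123.03, 243.94) c1=(261.89, 258.60) c2=(269.85, 72.62) c3=(126.33, 63.31)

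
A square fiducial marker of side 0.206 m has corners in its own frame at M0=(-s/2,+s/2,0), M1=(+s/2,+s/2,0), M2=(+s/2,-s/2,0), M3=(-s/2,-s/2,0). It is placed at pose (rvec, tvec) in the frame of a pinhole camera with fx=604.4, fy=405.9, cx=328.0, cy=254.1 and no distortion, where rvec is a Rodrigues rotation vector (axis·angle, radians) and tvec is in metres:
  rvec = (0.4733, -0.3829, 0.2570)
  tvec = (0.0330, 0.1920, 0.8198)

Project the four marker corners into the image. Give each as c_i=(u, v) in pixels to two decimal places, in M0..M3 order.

c0=(259.23, 385.68) c1=(389.49, 387.26) c2=(444.92, 312.85) c3=(306.79, 302.48)

Intrinsics K: fx=604.4, fy=405.9, cx=328.0, cy=254.1
Marker side s = 0.206 m; corners in marker frame (Z=0):
  M0 = (-0.1030, +0.1030, 0)
  M1 = (+0.1030, +0.1030, 0)
  M2 = (+0.1030, -0.1030, 0)
  M3 = (-0.1030, -0.1030, 0)
rvec = (0.4733, -0.3829, 0.2570), |rvec| = θ = 0.66081 rad = 37.862°
Rodrigues: sinθ=0.61376, 1−cosθ=0.21051; R = I + sinθ·[k]× + (1−cosθ)·[k]×²:
    [+0.89748 -0.32606 -0.29700]
    [+0.15134 +0.86017 -0.48704]
    [+0.41427 +0.39216 +0.82133]
t = (0.0330, 0.1920, 0.8198) m
M0: Pc = R·M0+t = (-0.09303, +0.26501, +0.81752); u = 604.4·(-0.09303)/0.81752 + 328.0 = 259.2258, v = 405.9·(+0.26501)/0.81752 + 254.1 = 385.6775
M1: Pc = R·M1+t = (+0.09186, +0.29619, +0.90286); u = 604.4·(+0.09186)/0.90286 + 328.0 = 389.4909, v = 405.9·(+0.29619)/0.90286 + 254.1 = 387.2560
M2: Pc = R·M2+t = (+0.15903, +0.11899, +0.82208); u = 604.4·(+0.15903)/0.82208 + 328.0 = 444.9170, v = 405.9·(+0.11899)/0.82208 + 254.1 = 312.8512
M3: Pc = R·M3+t = (-0.02586, +0.08781, +0.73674); u = 604.4·(-0.02586)/0.73674 + 328.0 = 306.7883, v = 405.9·(+0.08781)/0.73674 + 254.1 = 302.4809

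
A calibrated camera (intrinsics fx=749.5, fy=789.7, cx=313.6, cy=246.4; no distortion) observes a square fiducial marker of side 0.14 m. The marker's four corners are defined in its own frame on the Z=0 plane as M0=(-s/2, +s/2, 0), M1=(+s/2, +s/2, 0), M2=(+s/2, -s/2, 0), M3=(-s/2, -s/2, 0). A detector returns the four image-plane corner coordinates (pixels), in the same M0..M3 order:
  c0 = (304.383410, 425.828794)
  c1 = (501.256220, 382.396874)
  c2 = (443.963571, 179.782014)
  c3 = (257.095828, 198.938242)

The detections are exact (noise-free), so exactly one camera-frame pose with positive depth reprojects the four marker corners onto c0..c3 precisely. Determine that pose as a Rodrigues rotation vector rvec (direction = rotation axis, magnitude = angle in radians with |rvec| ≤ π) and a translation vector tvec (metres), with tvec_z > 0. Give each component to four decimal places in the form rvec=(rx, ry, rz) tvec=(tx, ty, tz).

Intrinsics K: fx=749.5, fy=789.7, cx=313.6, cy=246.4
Marker side s = 0.14 m; corners in marker frame (Z=0):
  M0 = (-0.0700, +0.0700, 0)
  M1 = (+0.0700, +0.0700, 0)
  M2 = (+0.0700, -0.0700, 0)
  M3 = (-0.0700, -0.0700, 0)
Detected image corners:
  c0 = (304.383410, 425.828794) px
  c1 = (501.256220, 382.396874) px
  c2 = (443.963571, 179.782014) px
  c3 = (257.095828, 198.938242) px
Planar DLT: solve 8×8 A·h = b for H (H[2,2]=1):
  H  [+1641.93462 +160.65334 +380.49638]
  H  [-5.11868 +1360.44750 +291.65965]
  H  [+0.72439 -0.56988 +1.00000]
B = K⁻¹H; ‖b₁‖=2.035161, ‖b₂‖=2.035161; λ = 2/(‖b₁‖+‖b₂‖) = 0.491362, sign → tz>0 ⇒ λ=+0.491362
r₁ = λ·B[:,0] = (+0.92750,-0.11424,+0.35594); r₂ = λ·B[:,1] = (+0.22248,+0.93386,-0.28002)
r₃ = r₁×r₂ = (-0.30040,+0.33891,+0.89157); SVD([r₁ r₂ r₃]) → R = UVᵀ:
  R  [+0.92750 +0.22248 -0.30040]
  R  [-0.11424 +0.93386 +0.33891]
  R  [+0.35594 -0.28002 +0.89157]
t = (+0.04386, +0.02816, +0.49136) m
tr R = 2.752931; θ = arccos((tr R − 1)/2) = 0.502325 rad = 28.781°
axis k = ((R−Rᵀ)₃₂, (R−Rᵀ)₁₃, (R−Rᵀ)₂₁) / (2 sinθ) = (-0.642751, -0.681607, -0.349691)
rvec = θ·k = (-0.322870, -0.342388, -0.175658)

rvec=(-0.3229, -0.3424, -0.1757) tvec=(0.0439, 0.0282, 0.4914)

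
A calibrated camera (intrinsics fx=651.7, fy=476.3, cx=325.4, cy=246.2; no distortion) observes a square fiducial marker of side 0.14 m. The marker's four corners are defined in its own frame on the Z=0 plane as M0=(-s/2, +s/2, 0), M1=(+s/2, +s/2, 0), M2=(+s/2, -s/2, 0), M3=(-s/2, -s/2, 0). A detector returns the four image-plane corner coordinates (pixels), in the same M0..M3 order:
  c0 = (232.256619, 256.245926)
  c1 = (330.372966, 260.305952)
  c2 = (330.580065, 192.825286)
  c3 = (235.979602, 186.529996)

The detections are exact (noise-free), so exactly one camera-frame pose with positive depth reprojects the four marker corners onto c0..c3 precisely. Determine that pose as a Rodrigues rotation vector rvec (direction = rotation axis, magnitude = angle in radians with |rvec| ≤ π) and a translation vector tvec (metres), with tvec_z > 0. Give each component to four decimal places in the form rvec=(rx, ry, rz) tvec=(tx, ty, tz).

rvec=(-0.2391, -0.2440, 0.0336) tvec=(-0.0605, -0.0447, 0.9335)

Intrinsics K: fx=651.7, fy=476.3, cx=325.4, cy=246.2
Marker side s = 0.14 m; corners in marker frame (Z=0):
  M0 = (-0.0700, +0.0700, 0)
  M1 = (+0.0700, +0.0700, 0)
  M2 = (+0.0700, -0.0700, 0)
  M3 = (-0.0700, -0.0700, 0)
Detected image corners:
  c0 = (232.256619, 256.245926) px
  c1 = (330.372966, 260.305952) px
  c2 = (330.580065, 192.825286) px
  c3 = (235.979602, 186.529996) px
Planar DLT: solve 8×8 A·h = b for H (H[2,2]=1):
  H  [+759.19781 -85.93743 +283.16487]
  H  [+93.57544 +432.62412 +223.40906]
  H  [+0.25203 -0.25549 +1.00000]
B = K⁻¹H; ‖b₁‖=1.071282, ‖b₂‖=1.071282; λ = 2/(‖b₁‖+‖b₂‖) = 0.933461, sign → tz>0 ⇒ λ=+0.933461
r₁ = λ·B[:,0] = (+0.96997,+0.06178,+0.23526); r₂ = λ·B[:,1] = (-0.00401,+0.97114,-0.23849)
r₃ = r₁×r₂ = (-0.24321,+0.23038,+0.94222); SVD([r₁ r₂ r₃]) → R = UVᵀ:
  R  [+0.96997 -0.00401 -0.24321]
  R  [+0.06178 +0.97114 +0.23038]
  R  [+0.23526 -0.23849 +0.94222]
t = (-0.06050, -0.04467, +0.93346) m
tr R = 2.883323; θ = arccos((tr R − 1)/2) = 0.343264 rad = 19.668°
axis k = ((R−Rᵀ)₃₂, (R−Rᵀ)₁₃, (R−Rᵀ)₂₁) / (2 sinθ) = (-0.696551, -0.710818, +0.097749)
rvec = θ·k = (-0.239100, -0.243998, +0.033554)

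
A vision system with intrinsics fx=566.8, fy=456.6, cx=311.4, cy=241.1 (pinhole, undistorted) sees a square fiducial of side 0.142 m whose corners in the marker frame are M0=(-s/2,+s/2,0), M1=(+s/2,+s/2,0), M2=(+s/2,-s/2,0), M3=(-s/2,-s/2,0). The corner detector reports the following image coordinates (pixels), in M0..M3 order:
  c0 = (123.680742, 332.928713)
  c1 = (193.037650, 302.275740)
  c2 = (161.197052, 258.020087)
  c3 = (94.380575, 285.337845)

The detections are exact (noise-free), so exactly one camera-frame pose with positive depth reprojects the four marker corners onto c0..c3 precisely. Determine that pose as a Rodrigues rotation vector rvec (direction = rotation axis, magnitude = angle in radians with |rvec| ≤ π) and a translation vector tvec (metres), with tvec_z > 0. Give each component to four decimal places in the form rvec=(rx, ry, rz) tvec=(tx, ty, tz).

rvec=(-0.5181, -0.1767, -0.5527) tvec=(-0.3254, 0.1265, 1.0972)

Intrinsics K: fx=566.8, fy=456.6, cx=311.4, cy=241.1
Marker side s = 0.142 m; corners in marker frame (Z=0):
  M0 = (-0.0710, +0.0710, 0)
  M1 = (+0.0710, +0.0710, 0)
  M2 = (+0.0710, -0.0710, 0)
  M3 = (-0.0710, -0.0710, 0)
Detected image corners:
  c0 = (123.680742, 332.928713) px
  c1 = (193.037650, 302.275740) px
  c2 = (161.197052, 258.020087) px
  c3 = (94.380575, 285.337845) px
Planar DLT: solve 8×8 A·h = b for H (H[2,2]=1):
  H  [+517.76850 +160.56254 +143.30853]
  H  [-124.45858 +210.13464 +293.73802]
  H  [+0.26929 -0.38367 +1.00000]
B = K⁻¹H; ‖b₁‖=0.911380, ‖b₂‖=0.911380; λ = 2/(‖b₁‖+‖b₂‖) = 1.097237, sign → tz>0 ⇒ λ=+1.097237
r₁ = λ·B[:,0] = (+0.83999,-0.45510,+0.29548); r₂ = λ·B[:,1] = (+0.54211,+0.72725,-0.42097)
r₃ = r₁×r₂ = (-0.02330,+0.51379,+0.85760); SVD([r₁ r₂ r₃]) → R = UVᵀ:
  R  [+0.83999 +0.54211 -0.02330]
  R  [-0.45510 +0.72725 +0.51379]
  R  [+0.29548 -0.42097 +0.85760]
t = (-0.32540, +0.12649, +1.09724) m
tr R = 2.424839; θ = arccos((tr R − 1)/2) = 0.777856 rad = 44.568°
axis k = ((R−Rᵀ)₃₂, (R−Rᵀ)₁₃, (R−Rᵀ)₂₁) / (2 sinθ) = (-0.666022, -0.227127, -0.710513)
rvec = θ·k = (-0.518069, -0.176672, -0.552677)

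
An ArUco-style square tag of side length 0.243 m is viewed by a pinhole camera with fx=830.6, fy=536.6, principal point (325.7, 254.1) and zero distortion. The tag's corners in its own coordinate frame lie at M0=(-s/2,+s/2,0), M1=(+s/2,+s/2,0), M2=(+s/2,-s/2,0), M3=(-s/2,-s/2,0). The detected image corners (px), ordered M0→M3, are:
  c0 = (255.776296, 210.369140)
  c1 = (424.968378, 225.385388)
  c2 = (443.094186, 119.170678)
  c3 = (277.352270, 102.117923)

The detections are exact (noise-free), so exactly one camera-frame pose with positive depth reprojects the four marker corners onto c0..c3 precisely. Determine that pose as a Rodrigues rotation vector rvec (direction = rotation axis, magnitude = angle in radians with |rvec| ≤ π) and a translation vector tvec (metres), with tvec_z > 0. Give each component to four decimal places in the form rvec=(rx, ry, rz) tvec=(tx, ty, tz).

Intrinsics K: fx=830.6, fy=536.6, cx=325.7, cy=254.1
Marker side s = 0.243 m; corners in marker frame (Z=0):
  M0 = (-0.1215, +0.1215, 0)
  M1 = (+0.1215, +0.1215, 0)
  M2 = (+0.1215, -0.1215, 0)
  M3 = (-0.1215, -0.1215, 0)
Detected image corners:
  c0 = (255.776296, 210.369140) px
  c1 = (424.968378, 225.385388) px
  c2 = (443.094186, 119.170678) px
  c3 = (277.352270, 102.117923) px
Planar DLT: solve 8×8 A·h = b for H (H[2,2]=1):
  H  [+720.36452 -107.60703 +351.29526]
  H  [+80.68358 +429.05386 +163.86433]
  H  [+0.08925 -0.07420 +1.00000]
B = K⁻¹H; ‖b₁‖=0.844008, ‖b₂‖=0.844008; λ = 2/(‖b₁‖+‖b₂‖) = 1.184823, sign → tz>0 ⇒ λ=+1.184823
r₁ = λ·B[:,0] = (+0.98611,+0.12808,+0.10574); r₂ = λ·B[:,1] = (-0.11902,+0.98899,-0.08792)
r₃ = r₁×r₂ = (-0.11584,+0.07411,+0.99050); SVD([r₁ r₂ r₃]) → R = UVᵀ:
  R  [+0.98611 -0.11902 -0.11584]
  R  [+0.12808 +0.98899 +0.07411]
  R  [+0.10574 -0.08792 +0.99050]
t = (+0.03651, -0.19924, +1.18482) m
tr R = 2.965601; θ = arccos((tr R − 1)/2) = 0.185736 rad = 10.642°
axis k = ((R−Rᵀ)₃₂, (R−Rᵀ)₁₃, (R−Rᵀ)₂₁) / (2 sinθ) = (-0.438695, -0.599952, +0.669032)
rvec = θ·k = (-0.081481, -0.111433, +0.124263)

rvec=(-0.0815, -0.1114, 0.1243) tvec=(0.0365, -0.1992, 1.1848)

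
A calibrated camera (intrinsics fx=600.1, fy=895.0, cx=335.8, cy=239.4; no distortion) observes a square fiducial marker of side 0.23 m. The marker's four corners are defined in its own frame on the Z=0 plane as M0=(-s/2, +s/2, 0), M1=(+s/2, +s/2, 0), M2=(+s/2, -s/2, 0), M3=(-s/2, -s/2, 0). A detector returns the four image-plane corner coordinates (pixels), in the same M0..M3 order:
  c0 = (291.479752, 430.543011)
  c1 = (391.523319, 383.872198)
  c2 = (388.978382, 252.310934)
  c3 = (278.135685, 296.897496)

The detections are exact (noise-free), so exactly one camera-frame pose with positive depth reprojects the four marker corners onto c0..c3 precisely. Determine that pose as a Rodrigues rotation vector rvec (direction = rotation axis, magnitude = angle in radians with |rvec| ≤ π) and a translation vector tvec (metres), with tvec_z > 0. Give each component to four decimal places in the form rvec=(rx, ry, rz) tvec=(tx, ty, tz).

Intrinsics K: fx=600.1, fy=895.0, cx=335.8, cy=239.4
Marker side s = 0.23 m; corners in marker frame (Z=0):
  M0 = (-0.1150, +0.1150, 0)
  M1 = (+0.1150, +0.1150, 0)
  M2 = (+0.1150, -0.1150, 0)
  M3 = (-0.1150, -0.1150, 0)
Detected image corners:
  c0 = (291.479752, 430.543011) px
  c1 = (391.523319, 383.872198) px
  c2 = (388.978382, 252.310934) px
  c3 = (278.135685, 296.897496) px
Planar DLT: solve 8×8 A·h = b for H (H[2,2]=1):
  H  [+530.18416 +178.76444 +339.03465]
  H  [-124.98590 +722.67877 +343.61043]
  H  [+0.21596 +0.42902 +1.00000]
B = K⁻¹H; ‖b₁‖=0.816849, ‖b₂‖=0.816849; λ = 2/(‖b₁‖+‖b₂‖) = 1.224217, sign → tz>0 ⇒ λ=+1.224217
r₁ = λ·B[:,0] = (+0.93364,-0.24168,+0.26439); r₂ = λ·B[:,1] = (+0.07079,+0.84802,+0.52521)
r₃ = r₁×r₂ = (-0.35114,-0.47164,+0.80886); SVD([r₁ r₂ r₃]) → R = UVᵀ:
  R  [+0.93364 +0.07079 -0.35114]
  R  [-0.24168 +0.84802 -0.47164]
  R  [+0.26439 +0.52521 +0.80886]
t = (+0.00660, +0.14254, +1.22422) m
tr R = 2.590525; θ = arccos((tr R − 1)/2) = 0.651356 rad = 37.320°
axis k = ((R−Rᵀ)₃₂, (R−Rᵀ)₁₃, (R−Rᵀ)₂₁) / (2 sinθ) = (+0.822129, -0.507637, -0.257700)
rvec = θ·k = (+0.535498, -0.330652, -0.167855)

rvec=(0.5355, -0.3307, -0.1679) tvec=(0.0066, 0.1425, 1.2242)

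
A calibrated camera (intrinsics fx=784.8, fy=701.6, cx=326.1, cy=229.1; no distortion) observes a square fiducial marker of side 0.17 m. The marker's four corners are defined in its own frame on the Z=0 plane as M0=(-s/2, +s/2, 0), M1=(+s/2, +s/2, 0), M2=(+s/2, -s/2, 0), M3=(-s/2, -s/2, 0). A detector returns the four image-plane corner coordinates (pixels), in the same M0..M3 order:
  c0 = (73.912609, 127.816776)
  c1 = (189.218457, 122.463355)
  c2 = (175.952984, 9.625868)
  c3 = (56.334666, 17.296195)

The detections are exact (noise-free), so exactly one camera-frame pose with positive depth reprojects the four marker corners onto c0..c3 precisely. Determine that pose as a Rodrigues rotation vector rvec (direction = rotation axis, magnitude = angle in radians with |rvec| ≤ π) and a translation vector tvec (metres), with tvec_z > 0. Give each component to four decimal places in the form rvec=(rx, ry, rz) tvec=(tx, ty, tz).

Intrinsics K: fx=784.8, fy=701.6, cx=326.1, cy=229.1
Marker side s = 0.17 m; corners in marker frame (Z=0):
  M0 = (-0.0850, +0.0850, 0)
  M1 = (+0.0850, +0.0850, 0)
  M2 = (+0.0850, -0.0850, 0)
  M3 = (-0.0850, -0.0850, 0)
Detected image corners:
  c0 = (73.912609, 127.816776) px
  c1 = (189.218457, 122.463355) px
  c2 = (175.952984, 9.625868) px
  c3 = (56.334666, 17.296195) px
Planar DLT: solve 8×8 A·h = b for H (H[2,2]=1):
  H  [+677.25312 +119.34720 +123.46337]
  H  [-45.69866 +672.82715 +70.42333]
  H  [-0.10861 +0.23022 +1.00000]
B = K⁻¹H; ‖b₁‖=0.915046, ‖b₂‖=0.915046; λ = 2/(‖b₁‖+‖b₂‖) = 1.092841, sign → tz>0 ⇒ λ=+1.092841
r₁ = λ·B[:,0] = (+0.99240,-0.03242,-0.11870); r₂ = λ·B[:,1] = (+0.06165,+0.96587,+0.25160)
r₃ = r₁×r₂ = (+0.10649,-0.25700,+0.96053); SVD([r₁ r₂ r₃]) → R = UVᵀ:
  R  [+0.99240 +0.06165 +0.10649]
  R  [-0.03242 +0.96587 -0.25700]
  R  [-0.11870 +0.25160 +0.96053]
t = (-0.28217, -0.24716, +1.09284) m
tr R = 2.918794; θ = arccos((tr R − 1)/2) = 0.285940 rad = 16.383°
axis k = ((R−Rᵀ)₃₂, (R−Rᵀ)₁₃, (R−Rᵀ)₂₁) / (2 sinθ) = (+0.901582, +0.399175, -0.166759)
rvec = θ·k = (+0.257798, +0.114140, -0.047683)

rvec=(0.2578, 0.1141, -0.0477) tvec=(-0.2822, -0.2472, 1.0928)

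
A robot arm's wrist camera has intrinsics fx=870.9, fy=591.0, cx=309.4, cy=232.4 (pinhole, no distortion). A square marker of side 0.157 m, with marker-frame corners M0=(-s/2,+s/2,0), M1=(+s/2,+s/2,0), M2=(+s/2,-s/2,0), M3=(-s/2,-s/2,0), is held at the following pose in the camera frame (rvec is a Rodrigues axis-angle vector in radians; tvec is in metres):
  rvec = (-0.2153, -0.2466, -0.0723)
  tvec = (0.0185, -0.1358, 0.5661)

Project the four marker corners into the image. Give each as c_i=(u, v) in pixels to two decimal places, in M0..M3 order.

c0=(227.66, 170.25) c1=(465.40, 167.25) c2=(435.05, 20.40) c3=(208.64, 12.99)

Intrinsics K: fx=870.9, fy=591.0, cx=309.4, cy=232.4
Marker side s = 0.157 m; corners in marker frame (Z=0):
  M0 = (-0.0785, +0.0785, 0)
  M1 = (+0.0785, +0.0785, 0)
  M2 = (+0.0785, -0.0785, 0)
  M3 = (-0.0785, -0.0785, 0)
rvec = (-0.2153, -0.2466, -0.0723), |rvec| = θ = 0.33525 rad = 19.208°
Rodrigues: sinθ=0.32901, 1−cosθ=0.05567; R = I + sinθ·[k]× + (1−cosθ)·[k]×²:
    [+0.96729 +0.09725 -0.23430]
    [-0.04465 +0.97445 +0.22012]
    [+0.24972 -0.20246 +0.94692]
t = (0.0185, -0.1358, 0.5661) m
M0: Pc = R·M0+t = (-0.04980, -0.05580, +0.53060); u = 870.9·(-0.04980)/0.53060 + 309.4 = 227.6649, v = 591.0·(-0.05580)/0.53060 + 232.4 = 170.2483
M1: Pc = R·M1+t = (+0.10207, -0.06281, +0.56981); u = 870.9·(+0.10207)/0.56981 + 309.4 = 465.3988, v = 591.0·(-0.06281)/0.56981 + 232.4 = 167.2531
M2: Pc = R·M2+t = (+0.08680, -0.21580, +0.60160); u = 870.9·(+0.08680)/0.60160 + 309.4 = 435.0529, v = 591.0·(-0.21580)/0.60160 + 232.4 = 20.4011
M3: Pc = R·M3+t = (-0.06507, -0.20879, +0.56239); u = 870.9·(-0.06507)/0.56239 + 309.4 = 208.6401, v = 591.0·(-0.20879)/0.56239 + 232.4 = 12.9896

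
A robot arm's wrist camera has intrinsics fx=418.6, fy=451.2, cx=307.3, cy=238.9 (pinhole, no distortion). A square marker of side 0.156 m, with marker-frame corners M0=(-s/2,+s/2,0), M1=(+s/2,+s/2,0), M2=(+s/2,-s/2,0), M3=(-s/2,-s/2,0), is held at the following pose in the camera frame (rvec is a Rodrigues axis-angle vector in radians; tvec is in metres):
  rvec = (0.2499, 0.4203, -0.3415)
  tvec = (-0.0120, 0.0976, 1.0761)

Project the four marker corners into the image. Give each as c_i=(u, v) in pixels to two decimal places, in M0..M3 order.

c0=(288.73, 315.20) c1=(340.62, 302.08) c2=(317.81, 241.21) c3=(266.11, 258.43)

Intrinsics K: fx=418.6, fy=451.2, cx=307.3, cy=238.9
Marker side s = 0.156 m; corners in marker frame (Z=0):
  M0 = (-0.0780, +0.0780, 0)
  M1 = (+0.0780, +0.0780, 0)
  M2 = (+0.0780, -0.0780, 0)
  M3 = (-0.0780, -0.0780, 0)
rvec = (0.2499, 0.4203, -0.3415), |rvec| = θ = 0.59643 rad = 34.173°
Rodrigues: sinθ=0.56169, 1−cosθ=0.17265; R = I + sinθ·[k]× + (1−cosθ)·[k]×²:
    [+0.85766 +0.37259 +0.35440]
    [-0.27063 +0.91309 -0.30501]
    [-0.43724 +0.16568 +0.88395]
t = (-0.0120, 0.0976, 1.0761) m
M0: Pc = R·M0+t = (-0.04984, +0.18993, +1.12313); u = 418.6·(-0.04984)/1.12313 + 307.3 = 288.7259, v = 451.2·(+0.18993)/1.12313 + 238.9 = 315.2016
M1: Pc = R·M1+t = (+0.08396, +0.14771, +1.05492); u = 418.6·(+0.08396)/1.05492 + 307.3 = 340.6157, v = 451.2·(+0.14771)/1.05492 + 238.9 = 302.0778
M2: Pc = R·M2+t = (+0.02584, +0.00527, +1.02907); u = 418.6·(+0.02584)/1.02907 + 307.3 = 317.8092, v = 451.2·(+0.00527)/1.02907 + 238.9 = 241.2106
M3: Pc = R·M3+t = (-0.10796, +0.04749, +1.09728); u = 418.6·(-0.10796)/1.09728 + 307.3 = 266.1148, v = 451.2·(+0.04749)/1.09728 + 238.9 = 258.4272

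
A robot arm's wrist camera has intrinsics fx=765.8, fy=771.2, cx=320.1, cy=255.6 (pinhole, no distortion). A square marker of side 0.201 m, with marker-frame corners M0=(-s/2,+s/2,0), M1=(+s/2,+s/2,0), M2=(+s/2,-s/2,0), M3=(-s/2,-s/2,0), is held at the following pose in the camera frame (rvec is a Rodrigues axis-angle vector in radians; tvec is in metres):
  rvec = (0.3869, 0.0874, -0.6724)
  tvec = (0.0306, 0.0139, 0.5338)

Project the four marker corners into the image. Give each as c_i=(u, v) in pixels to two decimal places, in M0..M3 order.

c0=(339.15, 446.26) c1=(561.02, 292.85) c2=(394.28, 67.83) c3=(157.99, 257.73)

Intrinsics K: fx=765.8, fy=771.2, cx=320.1, cy=255.6
Marker side s = 0.201 m; corners in marker frame (Z=0):
  M0 = (-0.1005, +0.1005, 0)
  M1 = (+0.1005, +0.1005, 0)
  M2 = (+0.1005, -0.1005, 0)
  M3 = (-0.1005, -0.1005, 0)
rvec = (0.3869, 0.0874, -0.6724), |rvec| = θ = 0.78067 rad = 44.729°
Rodrigues: sinθ=0.70376, 1−cosθ=0.28956; R = I + sinθ·[k]× + (1−cosθ)·[k]×²:
    [+0.78156 +0.62222 -0.04481]
    [-0.59009 +0.71407 -0.37670]
    [-0.20239 +0.32086 +0.92525]
t = (0.0306, 0.0139, 0.5338) m
M0: Pc = R·M0+t = (+0.01459, +0.14497, +0.58639); u = 765.8·(+0.01459)/0.58639 + 320.1 = 339.1490, v = 771.2·(+0.14497)/0.58639 + 255.6 = 446.2574
M1: Pc = R·M1+t = (+0.17168, +0.02636, +0.54571); u = 765.8·(+0.17168)/0.54571 + 320.1 = 561.0215, v = 771.2·(+0.02636)/0.54571 + 255.6 = 292.8527
M2: Pc = R·M2+t = (+0.04661, -0.11717, +0.48121); u = 765.8·(+0.04661)/0.48121 + 320.1 = 394.2810, v = 771.2·(-0.11717)/0.48121 + 255.6 = 67.8255
M3: Pc = R·M3+t = (-0.11048, +0.00144, +0.52189); u = 765.8·(-0.11048)/0.52189 + 320.1 = 157.9878, v = 771.2·(+0.00144)/0.52189 + 255.6 = 257.7275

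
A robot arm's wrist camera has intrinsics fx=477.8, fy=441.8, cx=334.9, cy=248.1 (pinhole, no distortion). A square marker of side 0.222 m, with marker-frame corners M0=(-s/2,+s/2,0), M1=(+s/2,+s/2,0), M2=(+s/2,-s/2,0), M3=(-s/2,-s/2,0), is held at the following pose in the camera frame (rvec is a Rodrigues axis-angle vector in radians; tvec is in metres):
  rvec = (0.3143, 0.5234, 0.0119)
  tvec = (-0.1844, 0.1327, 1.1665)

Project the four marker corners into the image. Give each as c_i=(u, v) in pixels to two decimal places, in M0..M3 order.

c0=(230.86, 328.53) c1=(301.30, 343.95) c2=(292.50, 263.29) c3=(218.94, 254.40)

Intrinsics K: fx=477.8, fy=441.8, cx=334.9, cy=248.1
Marker side s = 0.222 m; corners in marker frame (Z=0):
  M0 = (-0.1110, +0.1110, 0)
  M1 = (+0.1110, +0.1110, 0)
  M2 = (+0.1110, -0.1110, 0)
  M3 = (-0.1110, -0.1110, 0)
rvec = (0.3143, 0.5234, 0.0119), |rvec| = θ = 0.61063 rad = 34.987°
Rodrigues: sinθ=0.57339, 1−cosθ=0.18072; R = I + sinθ·[k]× + (1−cosθ)·[k]×²:
    [+0.86716 +0.06855 +0.49329]
    [+0.09090 +0.95205 -0.29211]
    [-0.48966 +0.29815 +0.81935]
t = (-0.1844, 0.1327, 1.1665) m
M0: Pc = R·M0+t = (-0.27305, +0.22829, +1.25395); u = 477.8·(-0.27305)/1.25395 + 334.9 = 230.8596, v = 441.8·(+0.22829)/1.25395 + 248.1 = 328.5321
M1: Pc = R·M1+t = (-0.08054, +0.24847, +1.14524); u = 477.8·(-0.08054)/1.14524 + 334.9 = 301.3002, v = 441.8·(+0.24847)/1.14524 + 248.1 = 343.9516
M2: Pc = R·M2+t = (-0.09575, +0.03711, +1.07905); u = 477.8·(-0.09575)/1.07905 + 334.9 = 292.5003, v = 441.8·(+0.03711)/1.07905 + 248.1 = 263.2949
M3: Pc = R·M3+t = (-0.28826, +0.01693, +1.18776); u = 477.8·(-0.28826)/1.18776 + 334.9 = 218.9398, v = 441.8·(+0.01693)/1.18776 + 248.1 = 254.3980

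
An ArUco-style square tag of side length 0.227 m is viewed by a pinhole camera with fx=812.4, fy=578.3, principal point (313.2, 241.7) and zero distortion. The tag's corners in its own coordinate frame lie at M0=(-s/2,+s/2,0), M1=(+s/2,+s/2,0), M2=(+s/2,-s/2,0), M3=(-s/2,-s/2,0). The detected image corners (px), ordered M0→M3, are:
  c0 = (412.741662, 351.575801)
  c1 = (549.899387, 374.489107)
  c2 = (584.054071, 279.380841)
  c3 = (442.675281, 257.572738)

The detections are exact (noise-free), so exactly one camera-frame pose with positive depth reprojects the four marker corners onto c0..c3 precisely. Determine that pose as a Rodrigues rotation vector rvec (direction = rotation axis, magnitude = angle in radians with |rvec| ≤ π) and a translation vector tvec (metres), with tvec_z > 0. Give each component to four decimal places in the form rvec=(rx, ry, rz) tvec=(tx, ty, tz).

rvec=(0.1417, 0.1199, 0.2055) tvec=(0.2975, 0.1700, 1.3184)

Intrinsics K: fx=812.4, fy=578.3, cx=313.2, cy=241.7
Marker side s = 0.227 m; corners in marker frame (Z=0):
  M0 = (-0.1135, +0.1135, 0)
  M1 = (+0.1135, +0.1135, 0)
  M2 = (+0.1135, -0.1135, 0)
  M3 = (-0.1135, -0.1135, 0)
Detected image corners:
  c0 = (412.741662, 351.575801) px
  c1 = (549.899387, 374.489107) px
  c2 = (584.054071, 279.380841) px
  c3 = (442.675281, 257.572738) px
Planar DLT: solve 8×8 A·h = b for H (H[2,2]=1):
  H  [+574.21460 -83.69064 +496.51013]
  H  [+73.66234 +452.95891 +316.27386]
  H  [-0.07878 +0.11539 +1.00000]
B = K⁻¹H; ‖b₁‖=0.758514, ‖b₂‖=0.758514; λ = 2/(‖b₁‖+‖b₂‖) = 1.318367, sign → tz>0 ⇒ λ=+1.318367
r₁ = λ·B[:,0] = (+0.97188,+0.21134,-0.10386); r₂ = λ·B[:,1] = (-0.19446,+0.96904,+0.15213)
r₃ = r₁×r₂ = (+0.13280,-0.12766,+0.98289); SVD([r₁ r₂ r₃]) → R = UVᵀ:
  R  [+0.97188 -0.19446 +0.13280]
  R  [+0.21134 +0.96904 -0.12766]
  R  [-0.10386 +0.15213 +0.98289]
t = (+0.29748, +0.17001, +1.31837) m
tr R = 2.923808; θ = arccos((tr R − 1)/2) = 0.276912 rad = 15.866°
axis k = ((R−Rᵀ)₃₂, (R−Rᵀ)₁₃, (R−Rᵀ)₂₁) / (2 sinθ) = (+0.511704, +0.432821, +0.742176)
rvec = θ·k = (+0.141697, +0.119853, +0.205517)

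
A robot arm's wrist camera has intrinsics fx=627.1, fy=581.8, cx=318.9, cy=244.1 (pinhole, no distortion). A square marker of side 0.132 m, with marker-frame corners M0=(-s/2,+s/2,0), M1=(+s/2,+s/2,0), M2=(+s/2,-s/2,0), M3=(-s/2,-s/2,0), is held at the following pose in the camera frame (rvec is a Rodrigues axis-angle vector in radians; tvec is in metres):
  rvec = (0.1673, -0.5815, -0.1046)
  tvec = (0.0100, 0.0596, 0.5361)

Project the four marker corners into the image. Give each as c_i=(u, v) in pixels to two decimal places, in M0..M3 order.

Intrinsics K: fx=627.1, fy=581.8, cx=318.9, cy=244.1
Marker side s = 0.132 m; corners in marker frame (Z=0):
  M0 = (-0.0660, +0.0660, 0)
  M1 = (+0.0660, +0.0660, 0)
  M2 = (+0.0660, -0.0660, 0)
  M3 = (-0.0660, -0.0660, 0)
rvec = (0.1673, -0.5815, -0.1046), |rvec| = θ = 0.61406 rad = 35.183°
Rodrigues: sinθ=0.57619, 1−cosθ=0.18269; R = I + sinθ·[k]× + (1−cosθ)·[k]×²:
    [+0.83087 +0.05102 -0.55412]
    [-0.14528 +0.98114 -0.12751]
    [+0.53716 +0.18645 +0.82261]
t = (0.0100, 0.0596, 0.5361) m
M0: Pc = R·M0+t = (-0.04147, +0.13394, +0.51295); u = 627.1·(-0.04147)/0.51295 + 318.9 = 268.2009, v = 581.8·(+0.13394)/0.51295 + 244.1 = 396.0213
M1: Pc = R·M1+t = (+0.06820, +0.11477, +0.58386); u = 627.1·(+0.06820)/0.58386 + 318.9 = 392.1562, v = 581.8·(+0.11477)/0.58386 + 244.1 = 358.4619
M2: Pc = R·M2+t = (+0.06147, -0.01474, +0.55925); u = 627.1·(+0.06147)/0.55925 + 318.9 = 387.8289, v = 581.8·(-0.01474)/0.55925 + 244.1 = 228.7616
M3: Pc = R·M3+t = (-0.04820, +0.00443, +0.48834); u = 627.1·(-0.04820)/0.48834 + 318.9 = 256.9982, v = 581.8·(+0.00443)/0.48834 + 244.1 = 249.3819

c0=(268.20, 396.02) c1=(392.16, 358.46) c2=(387.83, 228.76) c3=(257.00, 249.38)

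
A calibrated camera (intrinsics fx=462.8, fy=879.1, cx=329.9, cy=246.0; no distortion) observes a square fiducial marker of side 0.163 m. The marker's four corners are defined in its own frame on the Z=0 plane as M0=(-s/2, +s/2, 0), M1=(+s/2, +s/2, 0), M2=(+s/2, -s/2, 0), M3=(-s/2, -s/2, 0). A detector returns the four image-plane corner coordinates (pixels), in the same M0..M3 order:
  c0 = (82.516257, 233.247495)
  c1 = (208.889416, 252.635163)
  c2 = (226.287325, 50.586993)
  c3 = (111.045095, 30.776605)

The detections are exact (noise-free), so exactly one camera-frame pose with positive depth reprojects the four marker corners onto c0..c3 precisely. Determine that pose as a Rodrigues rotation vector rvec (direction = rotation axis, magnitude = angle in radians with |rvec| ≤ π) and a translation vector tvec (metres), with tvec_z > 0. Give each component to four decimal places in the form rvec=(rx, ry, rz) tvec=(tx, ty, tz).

Intrinsics K: fx=462.8, fy=879.1, cx=329.9, cy=246.0
Marker side s = 0.163 m; corners in marker frame (Z=0):
  M0 = (-0.0815, +0.0815, 0)
  M1 = (+0.0815, +0.0815, 0)
  M2 = (+0.0815, -0.0815, 0)
  M3 = (-0.0815, -0.0815, 0)
Detected image corners:
  c0 = (82.516257, 233.247495) px
  c1 = (208.889416, 252.635163) px
  c2 = (226.287325, 50.586993) px
  c3 = (111.045095, 30.776605) px
Planar DLT: solve 8×8 A·h = b for H (H[2,2]=1):
  H  [+750.04653 -227.56211 +158.02842]
  H  [+129.71037 +1162.47757 +137.30963]
  H  [+0.06637 -0.55264 +1.00000]
B = K⁻¹H; ‖b₁‖=1.580030, ‖b₂‖=1.580030; λ = 2/(‖b₁‖+‖b₂‖) = 0.632899, sign → tz>0 ⇒ λ=+0.632899
r₁ = λ·B[:,0] = (+0.99578,+0.08163,+0.04201); r₂ = λ·B[:,1] = (-0.06187,+0.93479,-0.34977)
r₃ = r₁×r₂ = (-0.06782,+0.34569,+0.93589); SVD([r₁ r₂ r₃]) → R = UVᵀ:
  R  [+0.99578 -0.06187 -0.06782]
  R  [+0.08163 +0.93479 +0.34569]
  R  [+0.04201 -0.34977 +0.93589]
t = (-0.23504, -0.07825, +0.63290) m
tr R = 2.866462; θ = arccos((tr R − 1)/2) = 0.367493 rad = 21.056°
axis k = ((R−Rᵀ)₃₂, (R−Rᵀ)₁₃, (R−Rᵀ)₂₁) / (2 sinθ) = (-0.967861, -0.152845, +0.199710)
rvec = θ·k = (-0.355683, -0.056169, +0.073392)

rvec=(-0.3557, -0.0562, 0.0734) tvec=(-0.2350, -0.0783, 0.6329)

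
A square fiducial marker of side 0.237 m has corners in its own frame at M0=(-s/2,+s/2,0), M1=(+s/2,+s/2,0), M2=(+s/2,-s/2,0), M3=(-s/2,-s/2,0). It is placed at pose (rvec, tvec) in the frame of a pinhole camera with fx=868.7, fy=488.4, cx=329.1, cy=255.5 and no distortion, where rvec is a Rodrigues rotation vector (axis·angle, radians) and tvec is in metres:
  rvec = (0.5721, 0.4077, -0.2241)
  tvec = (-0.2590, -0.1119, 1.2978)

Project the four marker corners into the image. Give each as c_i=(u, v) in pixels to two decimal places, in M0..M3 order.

Intrinsics K: fx=868.7, fy=488.4, cx=329.1, cy=255.5
Marker side s = 0.237 m; corners in marker frame (Z=0):
  M0 = (-0.1185, +0.1185, 0)
  M1 = (+0.1185, +0.1185, 0)
  M2 = (+0.1185, -0.1185, 0)
  M3 = (-0.1185, -0.1185, 0)
rvec = (0.5721, 0.4077, -0.2241), |rvec| = θ = 0.73739 rad = 42.249°
Rodrigues: sinθ=0.67236, 1−cosθ=0.25977; R = I + sinθ·[k]× + (1−cosθ)·[k]×²:
    [+0.89660 +0.31577 +0.31049]
    [-0.09290 +0.81964 -0.56530]
    [-0.43300 +0.47800 +0.76422]
t = (-0.2590, -0.1119, 1.2978) m
M0: Pc = R·M0+t = (-0.32783, -0.00376, +1.40575); u = 868.7·(-0.32783)/1.40575 + 329.1 = 126.5152, v = 488.4·(-0.00376)/1.40575 + 255.5 = 254.1924
M1: Pc = R·M1+t = (-0.11533, -0.02578, +1.30313); u = 868.7·(-0.11533)/1.30313 + 329.1 = 252.2150, v = 488.4·(-0.02578)/1.30313 + 255.5 = 245.8373
M2: Pc = R·M2+t = (-0.19017, -0.22004, +1.18985); u = 868.7·(-0.19017)/1.18985 + 329.1 = 190.2566, v = 488.4·(-0.22004)/1.18985 + 255.5 = 165.1811
M3: Pc = R·M3+t = (-0.40267, -0.19802, +1.29247); u = 868.7·(-0.40267)/1.29247 + 329.1 = 58.4585, v = 488.4·(-0.19802)/1.29247 + 255.5 = 180.6725

c0=(126.52, 254.19) c1=(252.22, 245.84) c2=(190.26, 165.18) c3=(58.46, 180.67)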